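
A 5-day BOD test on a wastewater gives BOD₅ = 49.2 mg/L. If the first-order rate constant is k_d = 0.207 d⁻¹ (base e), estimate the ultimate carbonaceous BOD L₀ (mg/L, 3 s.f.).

BOD₅ = L₀(1 − e^(−5k_d)) ⇒ L₀ = BOD₅ / (1 − e^(−5×0.207))
= 49.2 / (1 − 0.3552) = 49.2 / 0.6448 = 76.31 mg/L.

L₀ ≈ 76.3 mg/L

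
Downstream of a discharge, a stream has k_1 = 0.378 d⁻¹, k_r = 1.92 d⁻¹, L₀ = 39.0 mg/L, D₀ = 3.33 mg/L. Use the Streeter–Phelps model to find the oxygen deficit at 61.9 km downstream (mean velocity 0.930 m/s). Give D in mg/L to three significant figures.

D ≈ 5.73 mg/L

Travel time t = x/v = 61.9 km / (0.930 m/s) = 61900 m / 0.930 m/s = 66560 s = 0.7704 d.
k_1 L₀/(k_r−k_1) = 0.378×39.0/(1.92−0.378) = 14.74/1.542 = 9.560 mg/L.
e^(−k_1 t) = e^(−0.378×0.7704) = 0.7474; e^(−k_r t) = e^(−1.92×0.7704) = 0.2278.
D = 9.560 × (0.7474 − 0.2278) + 3.33 × 0.2278 = 4.967 + 0.7587 = 5.726 mg/L.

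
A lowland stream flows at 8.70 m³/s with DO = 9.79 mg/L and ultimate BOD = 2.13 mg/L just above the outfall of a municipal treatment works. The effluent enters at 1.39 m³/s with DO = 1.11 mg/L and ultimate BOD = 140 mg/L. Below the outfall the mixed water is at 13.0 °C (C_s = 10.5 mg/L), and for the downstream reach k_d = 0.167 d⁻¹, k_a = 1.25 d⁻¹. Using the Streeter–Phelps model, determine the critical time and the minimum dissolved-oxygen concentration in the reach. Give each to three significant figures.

t_c ≈ 1.05 d; minimum DO ≈ 8.13 mg/L

Mixed DO = (8.70×9.79 + 1.39×1.11)/(8.70+1.39) = 86.72/10.09 = 8.594 mg/L.
Mixed L₀ = (8.70×2.13 + 1.39×140)/(10.09) = 213.1/10.09 = 21.12 mg/L.
Initial deficit D₀ = C_s − DO₀ = 10.5 − 8.594 = 1.906 mg/L.
t_c = (1/1.083) ln[(1.25/0.167)(1 − 1.906×1.083/(0.167×21.12))] = 0.9234 × ln(3.106) = 1.046 d.
D_c = (0.167/1.25) × 21.12 × e^(−0.167×1.046) = 0.1336 × 21.12 × 0.8397 = 2.370 mg/L.
Minimum DO = 10.5 − 2.370 = 8.130 mg/L.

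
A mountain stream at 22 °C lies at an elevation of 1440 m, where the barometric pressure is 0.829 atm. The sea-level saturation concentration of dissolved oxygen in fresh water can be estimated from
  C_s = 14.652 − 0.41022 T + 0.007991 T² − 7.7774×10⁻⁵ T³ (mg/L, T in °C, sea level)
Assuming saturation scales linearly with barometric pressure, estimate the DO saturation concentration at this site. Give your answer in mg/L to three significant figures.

C_s ≈ 7.18 mg/L

At sea level: C_s = 14.652 − 0.41022×22 + 0.007991×22² − 7.7774×10⁻⁵×22³ = 8.667 mg/L.
Pressure correction: C_s' = 8.667 × 0.829 = 7.185 mg/L.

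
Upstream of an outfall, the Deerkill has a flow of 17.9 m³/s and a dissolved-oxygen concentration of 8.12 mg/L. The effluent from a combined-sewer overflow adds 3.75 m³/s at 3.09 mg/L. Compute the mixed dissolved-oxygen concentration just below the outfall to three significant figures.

Flow-weighted mixing: C = (Q_r C_r + Q_w C_w)/(Q_r + Q_w)
= (17.9×8.12 + 3.75×3.09)/(17.9 + 3.75) = 156.9/21.65 = 7.249 mg/L.

7.25 mg/L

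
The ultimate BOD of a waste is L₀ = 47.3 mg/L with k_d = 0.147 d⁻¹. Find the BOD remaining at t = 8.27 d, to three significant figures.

L ≈ 14.0 mg/L

L_t = L₀ e^(−k_d t) = 47.3 × e^(−0.147×8.27) = 47.3 × 0.2965 = 14.02 mg/L.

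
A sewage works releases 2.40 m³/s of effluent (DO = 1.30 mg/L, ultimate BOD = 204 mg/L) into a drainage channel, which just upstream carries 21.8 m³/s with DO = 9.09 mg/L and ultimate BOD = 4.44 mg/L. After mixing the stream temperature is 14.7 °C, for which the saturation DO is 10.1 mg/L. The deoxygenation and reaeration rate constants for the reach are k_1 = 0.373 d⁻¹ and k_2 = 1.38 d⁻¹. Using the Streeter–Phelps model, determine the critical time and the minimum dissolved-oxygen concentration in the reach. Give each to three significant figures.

Mixed DO = (21.8×9.09 + 2.40×1.30)/(21.8+2.40) = 201.3/24.20 = 8.317 mg/L.
Mixed L₀ = (21.8×4.44 + 2.40×204)/(24.20) = 586.4/24.20 = 24.23 mg/L.
Initial deficit D₀ = C_s − DO₀ = 10.1 − 8.317 = 1.783 mg/L.
t_c = (1/1.007) ln[(1.38/0.373)(1 − 1.783×1.007/(0.373×24.23))] = 0.9930 × ln(2.965) = 1.079 d.
D_c = (0.373/1.38) × 24.23 × e^(−0.373×1.079) = 0.2703 × 24.23 × 0.6686 = 4.379 mg/L.
Minimum DO = 10.1 − 4.379 = 5.721 mg/L.

t_c ≈ 1.08 d; minimum DO ≈ 5.72 mg/L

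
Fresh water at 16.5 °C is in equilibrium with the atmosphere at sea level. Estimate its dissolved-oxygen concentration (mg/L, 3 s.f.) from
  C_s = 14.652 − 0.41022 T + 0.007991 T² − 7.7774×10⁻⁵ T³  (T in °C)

C_s = 14.652 − 0.41022×16.5 + 0.007991×16.5² − 7.7774×10⁻⁵×16.5³ = 9.710 mg/L.

C_s ≈ 9.71 mg/L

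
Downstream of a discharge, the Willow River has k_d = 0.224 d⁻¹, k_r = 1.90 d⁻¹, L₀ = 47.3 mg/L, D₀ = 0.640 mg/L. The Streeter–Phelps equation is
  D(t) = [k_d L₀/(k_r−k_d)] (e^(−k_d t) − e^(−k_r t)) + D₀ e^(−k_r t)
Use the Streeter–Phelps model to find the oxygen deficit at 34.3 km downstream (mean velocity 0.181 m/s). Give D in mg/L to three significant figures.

D ≈ 3.78 mg/L

Travel time t = x/v = 34.3 km / (0.181 m/s) = 34300 m / 0.181 m/s = 189500 s = 2.193 d.
k_d L₀/(k_r−k_d) = 0.224×47.3/(1.90−0.224) = 10.60/1.676 = 6.322 mg/L.
e^(−k_d t) = e^(−0.224×2.193) = 0.6118; e^(−k_r t) = e^(−1.90×2.193) = 0.01549.
D = 6.322 × (0.6118 − 0.01549) + 0.640 × 0.01549 = 3.770 + 0.009916 = 3.780 mg/L.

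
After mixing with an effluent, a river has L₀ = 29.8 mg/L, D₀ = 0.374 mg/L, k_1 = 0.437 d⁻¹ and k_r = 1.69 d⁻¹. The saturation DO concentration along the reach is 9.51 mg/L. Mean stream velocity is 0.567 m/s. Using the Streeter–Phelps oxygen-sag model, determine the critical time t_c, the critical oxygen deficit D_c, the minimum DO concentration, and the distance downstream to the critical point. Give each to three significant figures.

t_c ≈ 1.05 d; D_c ≈ 4.87 mg/L; min DO ≈ 4.64 mg/L; x_c ≈ 51.4 km

With k_r/k_1 = 3.867 and 1 − D₀(k_r−k_1)/(k_1 L₀) = 0.9640,
t_c = ln(3.867 × 0.9640) / (1.69 − 0.437) = ln(3.728) / 1.253 = 1.316/1.253 = 1.050 d.
D_c = (k_1/k_r) L₀ e^(−k_1 t_c) = (0.437/1.69) × 29.8 × e^(−0.437×1.050) = 0.2586 × 29.8 × 0.6320 = 4.870 mg/L.
Minimum DO = C_s − D_c = 9.51 − 4.870 = 4.640 mg/L.
x_c = v t_c = 0.567 m/s × 1.050 d × 86400 s/d = 51450 m ≈ 51.4 km.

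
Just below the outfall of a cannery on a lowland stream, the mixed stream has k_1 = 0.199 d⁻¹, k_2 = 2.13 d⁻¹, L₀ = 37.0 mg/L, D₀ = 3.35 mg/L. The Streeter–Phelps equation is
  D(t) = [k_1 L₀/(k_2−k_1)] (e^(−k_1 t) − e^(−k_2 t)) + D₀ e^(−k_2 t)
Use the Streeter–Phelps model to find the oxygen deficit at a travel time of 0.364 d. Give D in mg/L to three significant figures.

k_1 L₀/(k_2−k_1) = 0.199×37.0/(2.13−0.199) = 7.363/1.931 = 3.813 mg/L.
e^(−k_1 t) = e^(−0.199×0.3640) = 0.9301; e^(−k_2 t) = e^(−2.13×0.3640) = 0.4606.
D = 3.813 × (0.9301 − 0.4606) + 3.35 × 0.4606 = 1.790 + 1.543 = 3.333 mg/L.

D ≈ 3.33 mg/L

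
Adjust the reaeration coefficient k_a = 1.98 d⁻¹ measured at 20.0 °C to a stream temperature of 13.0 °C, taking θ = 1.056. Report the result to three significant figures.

k_a ≈ 1.35 d⁻¹

k_a(T₂) = k_a(T₁) · θ^(T₂−T₁) = 1.98 × 1.056^(13.0−20.0)
= 1.98 × 1.056^-7.00 = 1.98 × 0.6829 = 1.352 d⁻¹.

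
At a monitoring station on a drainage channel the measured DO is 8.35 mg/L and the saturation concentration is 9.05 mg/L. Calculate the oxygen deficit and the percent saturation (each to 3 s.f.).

D = C_s − C = 9.05 − 8.35 = 0.700 mg/L.
% saturation = 8.35/9.05 × 100 = 92.3 %.

D ≈ 0.700 mg/L; 92.3 % saturation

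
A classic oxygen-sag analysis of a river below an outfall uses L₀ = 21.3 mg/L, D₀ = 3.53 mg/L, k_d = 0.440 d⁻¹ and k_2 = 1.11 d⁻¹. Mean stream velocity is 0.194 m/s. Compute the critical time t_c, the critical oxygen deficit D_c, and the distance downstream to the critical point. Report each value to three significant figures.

At the critical point dD/dt = 0, so k_d L₀ e^(−k_d t) = k_2 D. Substituting D(t) from the Streeter–Phelps equation and solving for t gives
t_c = ln[(k_2/k_d)(1 − D₀(k_2−k_d)/(k_d L₀))] / (k_2−k_d).
Here k_2−k_d = 0.6700 d⁻¹ and 1 − D₀(k_2−k_d)/(k_d L₀) = 1 − 3.53×0.6700/(0.440×21.3) = 0.7476, so
t_c = ln(2.523 × 0.7476) / 0.6700 = 0.6345 / 0.6700 = 0.9470 d.
D_c = (k_d/k_2) L₀ e^(−k_d t_c) = (0.440/1.11) × 21.3 × e^(−0.440×0.9470) = 0.3964 × 21.3 × 0.6592 = 5.566 mg/L.
x_c = v t_c = 0.194 m/s × 0.9470 d × 86400 s/d = 15870 m ≈ 15.9 km.

t_c ≈ 0.947 d; D_c ≈ 5.57 mg/L; x_c ≈ 15.9 km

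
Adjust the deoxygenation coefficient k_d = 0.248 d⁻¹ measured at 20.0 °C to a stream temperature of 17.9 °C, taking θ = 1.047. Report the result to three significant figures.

k_d(T₂) = k_d(T₁) · θ^(T₂−T₁) = 0.248 × 1.047^(17.9−20.0)
= 0.248 × 1.047^-2.10 = 0.248 × 0.9081 = 0.2252 d⁻¹.

k_d ≈ 0.225 d⁻¹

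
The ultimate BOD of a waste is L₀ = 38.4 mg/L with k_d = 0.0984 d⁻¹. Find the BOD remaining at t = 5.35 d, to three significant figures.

L ≈ 22.7 mg/L

L_t = L₀ e^(−k_d t) = 38.4 × e^(−0.0984×5.35) = 38.4 × 0.5907 = 22.68 mg/L.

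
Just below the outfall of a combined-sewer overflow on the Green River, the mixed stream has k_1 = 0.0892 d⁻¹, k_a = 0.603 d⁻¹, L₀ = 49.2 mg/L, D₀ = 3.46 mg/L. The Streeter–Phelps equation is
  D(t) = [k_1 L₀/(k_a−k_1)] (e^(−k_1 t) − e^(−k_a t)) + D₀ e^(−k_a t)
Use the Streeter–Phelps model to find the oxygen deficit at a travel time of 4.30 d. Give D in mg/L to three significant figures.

D ≈ 5.44 mg/L

k_1 L₀/(k_a−k_1) = 0.0892×49.2/(0.603−0.0892) = 4.389/0.5138 = 8.542 mg/L.
e^(−k_1 t) = e^(−0.0892×4.300) = 0.6814; e^(−k_a t) = e^(−0.603×4.300) = 0.07480.
D = 8.542 × (0.6814 − 0.07480) + 3.46 × 0.07480 = 5.182 + 0.2588 = 5.440 mg/L.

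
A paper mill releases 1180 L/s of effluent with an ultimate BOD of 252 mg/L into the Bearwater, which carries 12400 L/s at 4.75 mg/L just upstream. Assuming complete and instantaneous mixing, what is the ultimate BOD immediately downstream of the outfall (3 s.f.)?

26.2 mg/L

Flow-weighted mixing: C = (Q_r C_r + Q_w C_w)/(Q_r + Q_w)
= (12400×4.75 + 1180×252)/(12400 + 1180) = 356300/13580 = 26.23 mg/L.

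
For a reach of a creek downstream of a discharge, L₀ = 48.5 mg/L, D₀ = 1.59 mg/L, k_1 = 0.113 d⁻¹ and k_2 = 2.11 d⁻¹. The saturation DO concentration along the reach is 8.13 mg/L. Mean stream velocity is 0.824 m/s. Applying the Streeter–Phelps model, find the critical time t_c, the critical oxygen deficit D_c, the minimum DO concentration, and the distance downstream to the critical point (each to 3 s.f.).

At the critical point dD/dt = 0, so k_1 L₀ e^(−k_1 t) = k_2 D. Substituting D(t) from the Streeter–Phelps equation and solving for t gives
t_c = ln[(k_2/k_1)(1 − D₀(k_2−k_1)/(k_1 L₀))] / (k_2−k_1).
Here k_2−k_1 = 1.997 d⁻¹ and 1 − D₀(k_2−k_1)/(k_1 L₀) = 1 − 1.59×1.997/(0.113×48.5) = 0.4206, so
t_c = ln(18.67 × 0.4206) / 1.997 = 2.061 / 1.997 = 1.032 d.
L(t_c) = L₀ e^(−k_1 t_c) = 48.5 × 0.8899 = 43.16 mg/L, and at the critical point k_2 D_c = k_1 L, so D_c = (0.113/2.11) × 43.16 = 2.311 mg/L.
Minimum DO = C_s − D_c = 8.13 − 2.311 = 5.819 mg/L.
x_c = v t_c = 0.824 m/s × 1.032 d × 86400 s/d = 73480 m ≈ 73.5 km.

t_c ≈ 1.03 d; D_c ≈ 2.31 mg/L; min DO ≈ 5.82 mg/L; x_c ≈ 73.5 km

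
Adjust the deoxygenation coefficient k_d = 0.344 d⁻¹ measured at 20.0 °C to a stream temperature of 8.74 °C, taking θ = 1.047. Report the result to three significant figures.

k_d ≈ 0.205 d⁻¹

k_d(T₂) = k_d(T₁) · θ^(T₂−T₁) = 0.344 × 1.047^(8.74−20.0)
= 0.344 × 1.047^-11.3 = 0.344 × 0.5962 = 0.2051 d⁻¹.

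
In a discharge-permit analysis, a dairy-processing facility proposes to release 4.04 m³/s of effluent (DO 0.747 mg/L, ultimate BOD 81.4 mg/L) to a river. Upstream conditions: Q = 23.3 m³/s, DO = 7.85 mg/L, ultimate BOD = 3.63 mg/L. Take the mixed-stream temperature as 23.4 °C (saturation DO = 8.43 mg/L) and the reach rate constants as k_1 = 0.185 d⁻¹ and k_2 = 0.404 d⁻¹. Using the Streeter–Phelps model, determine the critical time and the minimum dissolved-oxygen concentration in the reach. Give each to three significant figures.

t_c ≈ 2.94 d; minimum DO ≈ 4.41 mg/L

Mixed DO = (23.3×7.85 + 4.04×0.747)/(23.3+4.04) = 185.9/27.34 = 6.800 mg/L.
Mixed L₀ = (23.3×3.63 + 4.04×81.4)/(27.34) = 413.4/27.34 = 15.12 mg/L.
Initial deficit D₀ = C_s − DO₀ = 8.43 − 6.800 = 1.630 mg/L.
t_c = (1/0.2190) ln[(0.404/0.185)(1 − 1.630×0.2190/(0.185×15.12))] = 4.566 × ln(1.905) = 2.943 d.
D_c = (0.185/0.404) × 15.12 × e^(−0.185×2.943) = 0.4579 × 15.12 × 0.5801 = 4.017 mg/L.
Minimum DO = 8.43 − 4.017 = 4.413 mg/L.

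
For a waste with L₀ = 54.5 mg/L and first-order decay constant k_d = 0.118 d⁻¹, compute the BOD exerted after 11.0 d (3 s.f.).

y_t = L₀(1 − e^(−k_d t)) = 54.5 × (1 − e^(−0.118×11.0))
= 54.5 × (1 − 0.2731) = 54.5 × 0.7269 = 39.62 mg/L.

y ≈ 39.6 mg/L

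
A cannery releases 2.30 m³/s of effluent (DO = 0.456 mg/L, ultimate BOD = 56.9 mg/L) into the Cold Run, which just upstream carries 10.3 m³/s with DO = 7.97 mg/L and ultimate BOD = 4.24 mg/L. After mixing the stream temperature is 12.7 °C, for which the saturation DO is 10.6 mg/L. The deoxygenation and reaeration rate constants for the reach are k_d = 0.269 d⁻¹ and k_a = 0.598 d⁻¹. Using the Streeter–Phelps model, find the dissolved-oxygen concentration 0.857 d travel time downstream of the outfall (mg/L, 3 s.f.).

DO ≈ 5.99 mg/L

Mixed DO = (10.3×7.97 + 2.30×0.456)/(10.3+2.30) = 83.14/12.60 = 6.598 mg/L.
Mixed L₀ = (10.3×4.24 + 2.30×56.9)/(12.60) = 174.5/12.60 = 13.85 mg/L.
Initial deficit D₀ = C_s − DO₀ = 10.6 − 6.598 = 4.002 mg/L.
D(0.857) = [0.269×13.85/(0.598−0.269)](e^(−0.269×0.857) − e^(−0.598×0.857)) + 4.002 e^(−0.598×0.857)
= 11.33 × (0.7941 − 0.5990) + 4.002 × 0.5990 = 4.607 mg/L.
DO = 10.6 − 4.607 = 5.993 mg/L.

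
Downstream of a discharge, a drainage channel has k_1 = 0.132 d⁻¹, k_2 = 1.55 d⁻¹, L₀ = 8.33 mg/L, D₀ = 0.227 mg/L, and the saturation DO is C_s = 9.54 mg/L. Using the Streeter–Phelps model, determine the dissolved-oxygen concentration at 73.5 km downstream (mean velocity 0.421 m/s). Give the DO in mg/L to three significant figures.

DO ≈ 8.97 mg/L

Travel time t = x/v = 73.5 km / (0.421 m/s) = 73500 m / 0.421 m/s = 174600 s = 2.021 d.
k_1 L₀/(k_2−k_1) = 0.132×8.33/(1.55−0.132) = 1.100/1.418 = 0.7754 mg/L.
e^(−k_1 t) = e^(−0.132×2.021) = 0.7659; e^(−k_2 t) = e^(−1.55×2.021) = 0.04363.
D = 0.7754 × (0.7659 − 0.04363) + 0.227 × 0.04363 = 0.5601 + 0.009904 = 0.5700 mg/L.
DO = C_s − D = 9.54 − 0.5700 = 8.970 mg/L.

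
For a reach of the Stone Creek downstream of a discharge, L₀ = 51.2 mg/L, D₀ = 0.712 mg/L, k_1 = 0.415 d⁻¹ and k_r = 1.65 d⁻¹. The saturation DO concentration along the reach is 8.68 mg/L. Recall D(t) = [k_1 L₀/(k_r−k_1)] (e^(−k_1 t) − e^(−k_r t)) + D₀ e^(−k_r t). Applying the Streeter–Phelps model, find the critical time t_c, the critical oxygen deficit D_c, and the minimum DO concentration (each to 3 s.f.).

t_c ≈ 1.08 d; D_c ≈ 8.21 mg/L; min DO ≈ 0.466 mg/L

With k_r/k_1 = 3.976 and 1 − D₀(k_r−k_1)/(k_1 L₀) = 0.9586,
t_c = ln(3.976 × 0.9586) / (1.65 − 0.415) = ln(3.811) / 1.235 = 1.338/1.235 = 1.083 d.
D_c = (k_1/k_r) L₀ e^(−k_1 t_c) = (0.415/1.65) × 51.2 × e^(−0.415×1.083) = 0.2515 × 51.2 × 0.6379 = 8.214 mg/L.
Minimum DO = C_s − D_c = 8.68 − 8.214 = 0.4657 mg/L.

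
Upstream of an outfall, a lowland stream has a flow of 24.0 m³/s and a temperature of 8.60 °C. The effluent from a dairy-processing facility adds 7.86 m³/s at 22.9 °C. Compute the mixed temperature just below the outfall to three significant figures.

12.1 °C

Flow-weighted mixing: C = (Q_r C_r + Q_w C_w)/(Q_r + Q_w)
= (24.0×8.60 + 7.86×22.9)/(24.0 + 7.86) = 386.4/31.86 = 12.13 °C.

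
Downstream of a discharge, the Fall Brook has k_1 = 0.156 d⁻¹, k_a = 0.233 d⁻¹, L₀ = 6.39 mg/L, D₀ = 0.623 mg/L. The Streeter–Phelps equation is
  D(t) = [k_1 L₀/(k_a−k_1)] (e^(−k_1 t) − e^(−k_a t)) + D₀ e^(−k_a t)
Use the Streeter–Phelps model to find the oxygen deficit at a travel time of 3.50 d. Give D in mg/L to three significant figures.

D ≈ 2.05 mg/L

k_1 L₀/(k_a−k_1) = 0.156×6.39/(0.233−0.156) = 0.9968/0.07700 = 12.95 mg/L.
e^(−k_1 t) = e^(−0.156×3.500) = 0.5793; e^(−k_a t) = e^(−0.233×3.500) = 0.4424.
D = 12.95 × (0.5793 − 0.4424) + 0.623 × 0.4424 = 1.772 + 0.2756 = 2.047 mg/L.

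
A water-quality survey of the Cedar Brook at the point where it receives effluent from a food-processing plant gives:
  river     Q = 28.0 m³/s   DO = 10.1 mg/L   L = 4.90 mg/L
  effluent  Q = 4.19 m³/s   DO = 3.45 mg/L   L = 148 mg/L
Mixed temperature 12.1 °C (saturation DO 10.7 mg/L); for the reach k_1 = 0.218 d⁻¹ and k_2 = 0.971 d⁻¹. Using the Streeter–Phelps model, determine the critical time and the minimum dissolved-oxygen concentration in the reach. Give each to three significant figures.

t_c ≈ 1.66 d; minimum DO ≈ 7.02 mg/L

Mixed DO = (28.0×10.1 + 4.19×3.45)/(28.0+4.19) = 297.3/32.19 = 9.234 mg/L.
Mixed L₀ = (28.0×4.90 + 4.19×148)/(32.19) = 757.3/32.19 = 23.53 mg/L.
Initial deficit D₀ = C_s − DO₀ = 10.7 − 9.234 = 1.466 mg/L.
t_c = (1/0.7530) ln[(0.971/0.218)(1 − 1.466×0.7530/(0.218×23.53))] = 1.328 × ln(3.496) = 1.662 d.
D_c = (0.218/0.971) × 23.53 × e^(−0.218×1.662) = 0.2245 × 23.53 × 0.6961 = 3.677 mg/L.
Minimum DO = 10.7 − 3.677 = 7.023 mg/L.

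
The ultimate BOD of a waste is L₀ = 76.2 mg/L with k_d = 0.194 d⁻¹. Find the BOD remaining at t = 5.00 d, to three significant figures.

L ≈ 28.9 mg/L

L_t = L₀ e^(−k_d t) = 76.2 × e^(−0.194×5.00) = 76.2 × 0.3791 = 28.89 mg/L.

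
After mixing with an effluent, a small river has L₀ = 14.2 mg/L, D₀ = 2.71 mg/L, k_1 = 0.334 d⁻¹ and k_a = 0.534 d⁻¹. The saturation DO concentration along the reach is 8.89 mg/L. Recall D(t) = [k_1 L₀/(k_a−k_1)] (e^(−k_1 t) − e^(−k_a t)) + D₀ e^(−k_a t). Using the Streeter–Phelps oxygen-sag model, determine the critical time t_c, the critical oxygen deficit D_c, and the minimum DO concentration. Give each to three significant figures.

t_c ≈ 1.74 d; D_c ≈ 4.97 mg/L; min DO ≈ 3.92 mg/L

With k_a/k_1 = 1.599 and 1 − D₀(k_a−k_1)/(k_1 L₀) = 0.8857,
t_c = ln(1.599 × 0.8857) / (0.534 − 0.334) = ln(1.416) / 0.2000 = 0.3479/0.2000 = 1.740 d.
D_c = (k_1/k_a) L₀ e^(−k_1 t_c) = (0.334/0.534) × 14.2 × e^(−0.334×1.740) = 0.6255 × 14.2 × 0.5593 = 4.968 mg/L.
Minimum DO = C_s − D_c = 8.89 − 4.968 = 3.922 mg/L.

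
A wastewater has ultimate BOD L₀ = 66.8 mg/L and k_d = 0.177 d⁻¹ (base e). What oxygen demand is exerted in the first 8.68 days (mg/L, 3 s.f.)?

y ≈ 52.4 mg/L

y_t = L₀(1 − e^(−k_d t)) = 66.8 × (1 − e^(−0.177×8.68))
= 66.8 × (1 − 0.2152) = 66.8 × 0.7848 = 52.43 mg/L.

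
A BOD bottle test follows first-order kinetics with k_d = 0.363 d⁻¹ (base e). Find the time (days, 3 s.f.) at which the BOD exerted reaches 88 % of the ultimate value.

y/L₀ = 1 − e^(−k_d t) = 0.88 ⇒ e^(−k_d t) = 0.120
t = −ln(0.120) / 0.363 = 2.120 / 0.363 = 5.841 d.

t ≈ 5.84 d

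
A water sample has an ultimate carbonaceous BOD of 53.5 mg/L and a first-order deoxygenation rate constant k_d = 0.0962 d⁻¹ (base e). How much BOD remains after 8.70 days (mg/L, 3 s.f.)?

L ≈ 23.2 mg/L

L_t = L₀ e^(−k_d t) = 53.5 × e^(−0.0962×8.70) = 53.5 × 0.4330 = 23.17 mg/L.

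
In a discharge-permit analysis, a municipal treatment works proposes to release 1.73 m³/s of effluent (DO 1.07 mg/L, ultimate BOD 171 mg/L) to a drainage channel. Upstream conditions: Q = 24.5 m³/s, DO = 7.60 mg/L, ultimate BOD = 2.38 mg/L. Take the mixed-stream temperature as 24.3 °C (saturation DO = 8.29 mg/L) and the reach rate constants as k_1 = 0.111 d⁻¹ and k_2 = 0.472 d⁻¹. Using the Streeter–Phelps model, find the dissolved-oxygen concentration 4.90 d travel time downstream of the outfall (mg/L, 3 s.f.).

Mixed DO = (24.5×7.60 + 1.73×1.07)/(24.5+1.73) = 188.1/26.23 = 7.169 mg/L.
Mixed L₀ = (24.5×2.38 + 1.73×171)/(26.23) = 354.1/26.23 = 13.50 mg/L.
Initial deficit D₀ = C_s − DO₀ = 8.29 − 7.169 = 1.121 mg/L.
D(4.90) = [0.111×13.50/(0.472−0.111)](e^(−0.111×4.90) − e^(−0.472×4.90)) + 1.121 e^(−0.472×4.90)
= 4.151 × (0.5805 − 0.09898) + 1.121 × 0.09898 = 2.110 mg/L.
DO = 8.29 − 2.110 = 6.180 mg/L.

DO ≈ 6.18 mg/L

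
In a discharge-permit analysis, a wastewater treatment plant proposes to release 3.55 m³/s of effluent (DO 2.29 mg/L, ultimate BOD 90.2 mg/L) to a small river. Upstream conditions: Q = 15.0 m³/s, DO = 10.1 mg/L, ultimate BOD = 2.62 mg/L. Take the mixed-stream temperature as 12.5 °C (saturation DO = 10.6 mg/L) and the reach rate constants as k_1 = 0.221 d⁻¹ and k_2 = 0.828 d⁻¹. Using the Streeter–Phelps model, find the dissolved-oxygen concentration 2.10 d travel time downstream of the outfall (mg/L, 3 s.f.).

Mixed DO = (15.0×10.1 + 3.55×2.29)/(15.0+3.55) = 159.6/18.55 = 8.605 mg/L.
Mixed L₀ = (15.0×2.62 + 3.55×90.2)/(18.55) = 359.5/18.55 = 19.38 mg/L.
Initial deficit D₀ = C_s − DO₀ = 10.6 − 8.605 = 1.995 mg/L.
D(2.10) = [0.221×19.38/(0.828−0.221)](e^(−0.221×2.10) − e^(−0.828×2.10)) + 1.995 e^(−0.828×2.10)
= 7.056 × (0.6287 − 0.1757) + 1.995 × 0.1757 = 3.547 mg/L.
DO = 10.6 − 3.547 = 7.053 mg/L.

DO ≈ 7.05 mg/L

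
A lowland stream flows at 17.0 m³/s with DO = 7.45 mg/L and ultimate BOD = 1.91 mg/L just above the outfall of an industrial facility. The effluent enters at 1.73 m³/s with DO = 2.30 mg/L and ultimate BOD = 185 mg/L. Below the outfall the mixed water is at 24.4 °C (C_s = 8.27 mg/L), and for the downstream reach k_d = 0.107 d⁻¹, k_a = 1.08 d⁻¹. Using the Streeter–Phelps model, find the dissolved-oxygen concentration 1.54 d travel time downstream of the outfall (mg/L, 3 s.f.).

Mixed DO = (17.0×7.45 + 1.73×2.30)/(17.0+1.73) = 130.6/18.73 = 6.974 mg/L.
Mixed L₀ = (17.0×1.91 + 1.73×185)/(18.73) = 352.5/18.73 = 18.82 mg/L.
Initial deficit D₀ = C_s − DO₀ = 8.27 − 6.974 = 1.296 mg/L.
D(1.54) = [0.107×18.82/(1.08−0.107)](e^(−0.107×1.54) − e^(−1.08×1.54)) + 1.296 e^(−1.08×1.54)
= 2.070 × (0.8481 − 0.1895) + 1.296 × 0.1895 = 1.609 mg/L.
DO = 8.27 − 1.609 = 6.661 mg/L.

DO ≈ 6.66 mg/L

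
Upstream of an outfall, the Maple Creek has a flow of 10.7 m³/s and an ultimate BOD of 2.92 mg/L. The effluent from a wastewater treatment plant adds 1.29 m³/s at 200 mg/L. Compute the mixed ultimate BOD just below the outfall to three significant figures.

24.1 mg/L

Flow-weighted mixing: C = (Q_r C_r + Q_w C_w)/(Q_r + Q_w)
= (10.7×2.92 + 1.29×200)/(10.7 + 1.29) = 289.2/11.99 = 24.12 mg/L.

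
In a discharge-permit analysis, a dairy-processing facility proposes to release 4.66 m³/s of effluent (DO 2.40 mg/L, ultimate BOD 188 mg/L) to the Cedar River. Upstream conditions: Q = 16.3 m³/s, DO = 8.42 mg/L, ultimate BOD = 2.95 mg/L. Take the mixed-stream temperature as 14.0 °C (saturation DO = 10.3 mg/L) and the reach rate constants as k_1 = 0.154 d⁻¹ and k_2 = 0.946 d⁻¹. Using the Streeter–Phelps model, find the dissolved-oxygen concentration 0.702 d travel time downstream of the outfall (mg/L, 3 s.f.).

Mixed DO = (16.3×8.42 + 4.66×2.40)/(16.3+4.66) = 148.4/20.96 = 7.082 mg/L.
Mixed L₀ = (16.3×2.95 + 4.66×188)/(20.96) = 924.2/20.96 = 44.09 mg/L.
Initial deficit D₀ = C_s − DO₀ = 10.3 − 7.082 = 3.218 mg/L.
D(0.702) = [0.154×44.09/(0.946−0.154)](e^(−0.154×0.702) − e^(−0.946×0.702)) + 3.218 e^(−0.946×0.702)
= 8.573 × (0.8975 − 0.5147) + 3.218 × 0.5147 = 4.938 mg/L.
DO = 10.3 − 4.938 = 5.362 mg/L.

DO ≈ 5.36 mg/L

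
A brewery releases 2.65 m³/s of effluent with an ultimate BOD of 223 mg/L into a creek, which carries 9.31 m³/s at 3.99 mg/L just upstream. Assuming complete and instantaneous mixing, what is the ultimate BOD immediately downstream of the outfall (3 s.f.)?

52.5 mg/L

Flow-weighted mixing: C = (Q_r C_r + Q_w C_w)/(Q_r + Q_w)
= (9.31×3.99 + 2.65×223)/(9.31 + 2.65) = 628.1/11.96 = 52.52 mg/L.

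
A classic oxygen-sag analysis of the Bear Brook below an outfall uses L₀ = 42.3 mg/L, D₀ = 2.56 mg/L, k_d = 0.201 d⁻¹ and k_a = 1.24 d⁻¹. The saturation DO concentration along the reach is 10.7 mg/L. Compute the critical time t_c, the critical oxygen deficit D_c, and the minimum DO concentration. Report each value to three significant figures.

t_c ≈ 1.39 d; D_c ≈ 5.19 mg/L; min DO ≈ 5.51 mg/L

t_c = [1/(k_a−k_d)] ln[(k_a/k_d)(1 − D₀(k_a−k_d)/(k_d L₀))]
= [1/(1.24−0.201)] ln[(1.24/0.201)(1 − 2.56×1.039/(0.201×42.3))]
= (1/1.039) ln[6.169 × 0.6872] = 0.9625 × ln(4.239) = 0.9625 × 1.444 = 1.390 d.
D_c = (k_d/k_a) L₀ e^(−k_d t_c) = (0.201/1.24) × 42.3 × e^(−0.201×1.390) = 0.1621 × 42.3 × 0.7562 = 5.185 mg/L.
Minimum DO = C_s − D_c = 10.7 − 5.185 = 5.515 mg/L.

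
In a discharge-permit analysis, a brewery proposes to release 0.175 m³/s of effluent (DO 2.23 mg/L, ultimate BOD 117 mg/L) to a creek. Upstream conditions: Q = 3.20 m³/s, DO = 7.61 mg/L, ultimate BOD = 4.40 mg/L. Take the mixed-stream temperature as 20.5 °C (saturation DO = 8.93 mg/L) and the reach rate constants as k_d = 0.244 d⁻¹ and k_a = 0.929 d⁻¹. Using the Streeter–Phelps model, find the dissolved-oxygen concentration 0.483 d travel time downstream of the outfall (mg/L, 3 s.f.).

Mixed DO = (3.20×7.61 + 0.175×2.23)/(3.20+0.175) = 24.74/3.375 = 7.331 mg/L.
Mixed L₀ = (3.20×4.40 + 0.175×117)/(3.375) = 34.55/3.375 = 10.24 mg/L.
Initial deficit D₀ = C_s − DO₀ = 8.93 − 7.331 = 1.599 mg/L.
D(0.483) = [0.244×10.24/(0.929−0.244)](e^(−0.244×0.483) − e^(−0.929×0.483)) + 1.599 e^(−0.929×0.483)
= 3.647 × (0.8888 − 0.6385) + 1.599 × 0.6385 = 1.934 mg/L.
DO = 8.93 − 1.934 = 6.996 mg/L.

DO ≈ 7.00 mg/L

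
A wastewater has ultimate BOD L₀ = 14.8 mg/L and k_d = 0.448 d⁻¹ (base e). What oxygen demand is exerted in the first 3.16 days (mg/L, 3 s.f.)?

y_t = L₀(1 − e^(−k_d t)) = 14.8 × (1 − e^(−0.448×3.16))
= 14.8 × (1 − 0.2428) = 14.8 × 0.7572 = 11.21 mg/L.

y ≈ 11.2 mg/L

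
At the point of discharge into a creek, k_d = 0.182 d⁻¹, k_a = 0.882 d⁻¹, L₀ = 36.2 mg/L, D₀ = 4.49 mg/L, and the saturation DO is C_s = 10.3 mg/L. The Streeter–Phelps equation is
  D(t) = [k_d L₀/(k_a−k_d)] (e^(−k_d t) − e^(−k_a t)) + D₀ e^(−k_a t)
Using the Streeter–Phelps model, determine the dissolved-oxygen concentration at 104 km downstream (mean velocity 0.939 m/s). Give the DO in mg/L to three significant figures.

DO ≈ 4.44 mg/L

Travel time t = x/v = 104 km / (0.939 m/s) = 104000 m / 0.939 m/s = 110800 s = 1.282 d.
k_d L₀/(k_a−k_d) = 0.182×36.2/(0.882−0.182) = 6.588/0.7000 = 9.412 mg/L.
e^(−k_d t) = e^(−0.182×1.282) = 0.7919; e^(−k_a t) = e^(−0.882×1.282) = 0.3228.
D = 9.412 × (0.7919 − 0.3228) + 4.49 × 0.3228 = 4.415 + 1.449 = 5.865 mg/L.
DO = C_s − D = 10.3 − 5.865 = 4.435 mg/L.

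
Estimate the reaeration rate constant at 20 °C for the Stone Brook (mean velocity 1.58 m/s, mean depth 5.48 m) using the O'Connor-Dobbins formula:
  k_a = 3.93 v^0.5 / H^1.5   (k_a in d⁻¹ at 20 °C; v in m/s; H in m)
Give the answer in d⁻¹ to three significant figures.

k_a ≈ 0.385 d⁻¹

k_a = 3.93 × 1.58^0.5 / 5.48^1.5 = 3.93 × 1.257 / 12.83 = 0.3851 d⁻¹.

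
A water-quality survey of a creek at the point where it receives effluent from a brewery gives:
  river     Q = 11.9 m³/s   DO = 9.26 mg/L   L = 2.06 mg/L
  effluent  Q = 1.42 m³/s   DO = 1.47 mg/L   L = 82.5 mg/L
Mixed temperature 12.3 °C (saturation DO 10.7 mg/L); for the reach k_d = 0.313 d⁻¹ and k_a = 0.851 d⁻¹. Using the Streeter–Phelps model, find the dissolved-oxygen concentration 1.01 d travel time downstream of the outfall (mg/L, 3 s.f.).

Mixed DO = (11.9×9.26 + 1.42×1.47)/(11.9+1.42) = 112.3/13.32 = 8.430 mg/L.
Mixed L₀ = (11.9×2.06 + 1.42×82.5)/(13.32) = 141.7/13.32 = 10.64 mg/L.
Initial deficit D₀ = C_s − DO₀ = 10.7 − 8.430 = 2.270 mg/L.
D(1.01) = [0.313×10.64/(0.851−0.313)](e^(−0.313×1.01) − e^(−0.851×1.01)) + 2.270 e^(−0.851×1.01)
= 6.188 × (0.7290 − 0.4234) + 2.270 × 0.4234 = 2.852 mg/L.
DO = 10.7 − 2.852 = 7.848 mg/L.

DO ≈ 7.85 mg/L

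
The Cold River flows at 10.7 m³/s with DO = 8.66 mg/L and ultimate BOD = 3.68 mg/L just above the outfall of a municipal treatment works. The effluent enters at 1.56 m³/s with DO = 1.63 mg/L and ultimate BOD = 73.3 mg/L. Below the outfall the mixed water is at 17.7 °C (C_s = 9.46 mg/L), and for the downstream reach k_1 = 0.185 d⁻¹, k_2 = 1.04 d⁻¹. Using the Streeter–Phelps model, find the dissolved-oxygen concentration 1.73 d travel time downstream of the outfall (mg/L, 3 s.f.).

DO ≈ 7.66 mg/L

Mixed DO = (10.7×8.66 + 1.56×1.63)/(10.7+1.56) = 95.20/12.26 = 7.765 mg/L.
Mixed L₀ = (10.7×3.68 + 1.56×73.3)/(12.26) = 153.7/12.26 = 12.54 mg/L.
Initial deficit D₀ = C_s − DO₀ = 9.46 − 7.765 = 1.695 mg/L.
D(1.73) = [0.185×12.54/(1.04−0.185)](e^(−0.185×1.73) − e^(−1.04×1.73)) + 1.695 e^(−1.04×1.73)
= 2.713 × (0.7261 − 0.1654) + 1.695 × 0.1654 = 1.801 mg/L.
DO = 9.46 − 1.801 = 7.659 mg/L.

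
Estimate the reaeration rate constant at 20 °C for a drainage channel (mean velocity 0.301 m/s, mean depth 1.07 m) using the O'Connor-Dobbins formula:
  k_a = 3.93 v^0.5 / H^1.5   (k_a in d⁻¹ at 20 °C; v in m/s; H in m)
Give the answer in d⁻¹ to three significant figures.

k_a = 3.93 × 0.301^0.5 / 1.07^1.5 = 3.93 × 0.5486 / 1.107 = 1.948 d⁻¹.

k_a ≈ 1.95 d⁻¹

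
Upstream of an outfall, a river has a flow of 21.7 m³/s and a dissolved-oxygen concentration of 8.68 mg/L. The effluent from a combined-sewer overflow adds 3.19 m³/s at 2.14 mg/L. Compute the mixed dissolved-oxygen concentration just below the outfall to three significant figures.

7.84 mg/L

Flow-weighted mixing: C = (Q_r C_r + Q_w C_w)/(Q_r + Q_w)
= (21.7×8.68 + 3.19×2.14)/(21.7 + 3.19) = 195.2/24.89 = 7.842 mg/L.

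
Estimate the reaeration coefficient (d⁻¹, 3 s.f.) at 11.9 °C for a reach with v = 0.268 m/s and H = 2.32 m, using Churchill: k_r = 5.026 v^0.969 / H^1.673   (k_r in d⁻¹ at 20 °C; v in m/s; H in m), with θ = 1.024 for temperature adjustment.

k_r(20) = 5.026 × 0.268^0.969 / 2.32^1.673 = 5.026 × 0.2792 / 4.088 = 0.3433 d⁻¹.
k_r(11.9) = 0.3433 × 1.024^(11.9−20) = 0.3433 × 0.8252 = 0.2833 d⁻¹.

k_r ≈ 0.283 d⁻¹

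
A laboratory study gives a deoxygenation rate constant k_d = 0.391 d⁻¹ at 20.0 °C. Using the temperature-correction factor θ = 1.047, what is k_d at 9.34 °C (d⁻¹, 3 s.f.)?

k_d ≈ 0.240 d⁻¹

k_d(T₂) = k_d(T₁) · θ^(T₂−T₁) = 0.391 × 1.047^(9.34−20.0)
= 0.391 × 1.047^-10.7 = 0.391 × 0.6129 = 0.2396 d⁻¹.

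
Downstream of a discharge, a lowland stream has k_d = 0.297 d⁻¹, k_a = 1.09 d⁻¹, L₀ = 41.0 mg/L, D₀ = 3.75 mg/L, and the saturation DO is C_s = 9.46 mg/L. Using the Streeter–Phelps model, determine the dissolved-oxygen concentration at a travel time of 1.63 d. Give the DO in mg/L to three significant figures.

k_d L₀/(k_a−k_d) = 0.297×41.0/(1.09−0.297) = 12.18/0.7930 = 15.36 mg/L.
e^(−k_d t) = e^(−0.297×1.630) = 0.6162; e^(−k_a t) = e^(−1.09×1.630) = 0.1692.
D = 15.36 × (0.6162 − 0.1692) + 3.75 × 0.1692 = 6.865 + 0.6345 = 7.499 mg/L.
DO = C_s − D = 9.46 − 7.499 = 1.961 mg/L.

DO ≈ 1.96 mg/L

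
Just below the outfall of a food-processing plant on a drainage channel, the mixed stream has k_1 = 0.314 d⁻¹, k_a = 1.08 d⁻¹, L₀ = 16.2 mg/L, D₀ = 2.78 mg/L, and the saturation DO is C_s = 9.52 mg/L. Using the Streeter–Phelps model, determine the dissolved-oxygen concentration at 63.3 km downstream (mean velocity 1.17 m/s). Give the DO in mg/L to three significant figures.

Travel time t = x/v = 63.3 km / (1.17 m/s) = 63300 m / 1.17 m/s = 54100 s = 0.6262 d.
k_1 L₀/(k_a−k_1) = 0.314×16.2/(1.08−0.314) = 5.087/0.7660 = 6.641 mg/L.
e^(−k_1 t) = e^(−0.314×0.6262) = 0.8215; e^(−k_a t) = e^(−1.08×0.6262) = 0.5085.
D = 6.641 × (0.8215 − 0.5085) + 2.78 × 0.5085 = 2.079 + 1.414 = 3.492 mg/L.
DO = C_s − D = 9.52 − 3.492 = 6.028 mg/L.

DO ≈ 6.03 mg/L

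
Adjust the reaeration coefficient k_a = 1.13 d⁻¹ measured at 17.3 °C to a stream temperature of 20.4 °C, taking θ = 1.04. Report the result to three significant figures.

k_a ≈ 1.28 d⁻¹

k_a(T₂) = k_a(T₁) · θ^(T₂−T₁) = 1.13 × 1.04^(20.4−17.3)
= 1.13 × 1.04^3.10 = 1.13 × 1.129 = 1.276 d⁻¹.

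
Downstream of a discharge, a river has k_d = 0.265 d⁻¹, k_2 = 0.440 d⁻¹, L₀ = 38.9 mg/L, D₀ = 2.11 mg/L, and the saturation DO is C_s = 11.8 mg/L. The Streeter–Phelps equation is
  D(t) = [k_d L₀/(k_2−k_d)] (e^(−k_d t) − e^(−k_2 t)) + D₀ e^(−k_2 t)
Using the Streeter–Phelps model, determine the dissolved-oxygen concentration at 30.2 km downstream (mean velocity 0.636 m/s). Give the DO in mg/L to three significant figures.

Travel time t = x/v = 30.2 km / (0.636 m/s) = 30200 m / 0.636 m/s = 47480 s = 0.5496 d.
k_d L₀/(k_2−k_d) = 0.265×38.9/(0.440−0.265) = 10.31/0.1750 = 58.91 mg/L.
e^(−k_d t) = e^(−0.265×0.5496) = 0.8645; e^(−k_2 t) = e^(−0.440×0.5496) = 0.7852.
D = 58.91 × (0.8645 − 0.7852) + 2.11 × 0.7852 = 4.669 + 1.657 = 6.326 mg/L.
DO = C_s − D = 11.8 − 6.326 = 5.474 mg/L.

DO ≈ 5.47 mg/L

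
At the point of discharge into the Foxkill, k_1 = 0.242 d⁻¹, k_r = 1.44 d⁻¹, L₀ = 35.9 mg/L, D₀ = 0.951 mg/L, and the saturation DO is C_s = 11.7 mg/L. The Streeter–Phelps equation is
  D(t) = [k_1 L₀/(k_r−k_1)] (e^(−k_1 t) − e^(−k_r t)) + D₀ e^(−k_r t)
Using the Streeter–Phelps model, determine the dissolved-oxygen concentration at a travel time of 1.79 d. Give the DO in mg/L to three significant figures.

DO ≈ 7.48 mg/L

k_1 L₀/(k_r−k_1) = 0.242×35.9/(1.44−0.242) = 8.688/1.198 = 7.252 mg/L.
e^(−k_1 t) = e^(−0.242×1.790) = 0.6484; e^(−k_r t) = e^(−1.44×1.790) = 0.07596.
D = 7.252 × (0.6484 − 0.07596) + 0.951 × 0.07596 = 4.152 + 0.07223 = 4.224 mg/L.
DO = C_s − D = 11.7 − 4.224 = 7.476 mg/L.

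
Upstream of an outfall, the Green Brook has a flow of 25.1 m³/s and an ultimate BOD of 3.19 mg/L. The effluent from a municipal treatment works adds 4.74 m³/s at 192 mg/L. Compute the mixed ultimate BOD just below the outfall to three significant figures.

Flow-weighted mixing: C = (Q_r C_r + Q_w C_w)/(Q_r + Q_w)
= (25.1×3.19 + 4.74×192)/(25.1 + 4.74) = 990.1/29.84 = 33.18 mg/L.

33.2 mg/L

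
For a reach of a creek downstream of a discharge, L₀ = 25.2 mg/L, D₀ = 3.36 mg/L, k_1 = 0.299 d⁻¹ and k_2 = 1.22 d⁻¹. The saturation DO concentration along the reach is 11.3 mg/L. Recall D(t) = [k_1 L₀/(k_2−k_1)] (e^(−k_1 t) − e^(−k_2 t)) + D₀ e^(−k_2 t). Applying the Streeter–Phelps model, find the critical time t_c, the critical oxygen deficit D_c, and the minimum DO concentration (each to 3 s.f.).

With k_2/k_1 = 4.080 and 1 − D₀(k_2−k_1)/(k_1 L₀) = 0.5893,
t_c = ln(4.080 × 0.5893) / (1.22 − 0.299) = ln(2.404) / 0.9210 = 0.8773/0.9210 = 0.9526 d.
D_c = (k_1/k_2) L₀ e^(−k_1 t_c) = (0.299/1.22) × 25.2 × e^(−0.299×0.9526) = 0.2451 × 25.2 × 0.7521 = 4.645 mg/L.
Minimum DO = C_s − D_c = 11.3 − 4.645 = 6.655 mg/L.

t_c ≈ 0.953 d; D_c ≈ 4.65 mg/L; min DO ≈ 6.65 mg/L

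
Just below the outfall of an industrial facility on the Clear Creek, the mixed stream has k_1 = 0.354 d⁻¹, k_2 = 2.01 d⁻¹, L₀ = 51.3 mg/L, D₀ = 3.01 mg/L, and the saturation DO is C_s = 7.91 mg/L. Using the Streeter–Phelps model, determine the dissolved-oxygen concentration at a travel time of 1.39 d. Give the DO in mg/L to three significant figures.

DO ≈ 1.69 mg/L

k_1 L₀/(k_2−k_1) = 0.354×51.3/(2.01−0.354) = 18.16/1.656 = 10.97 mg/L.
e^(−k_1 t) = e^(−0.354×1.390) = 0.6114; e^(−k_2 t) = e^(−2.01×1.390) = 0.06118.
D = 10.97 × (0.6114 − 0.06118) + 3.01 × 0.06118 = 6.033 + 0.1842 = 6.218 mg/L.
DO = C_s − D = 7.91 − 6.218 = 1.692 mg/L.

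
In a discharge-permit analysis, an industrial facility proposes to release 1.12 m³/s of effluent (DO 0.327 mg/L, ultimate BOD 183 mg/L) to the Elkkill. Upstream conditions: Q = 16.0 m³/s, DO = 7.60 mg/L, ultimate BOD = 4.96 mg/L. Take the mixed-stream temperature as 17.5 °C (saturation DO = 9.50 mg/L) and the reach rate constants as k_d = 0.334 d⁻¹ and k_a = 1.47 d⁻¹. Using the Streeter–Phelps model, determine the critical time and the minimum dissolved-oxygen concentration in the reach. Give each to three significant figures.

Mixed DO = (16.0×7.60 + 1.12×0.327)/(16.0+1.12) = 122.0/17.12 = 7.124 mg/L.
Mixed L₀ = (16.0×4.96 + 1.12×183)/(17.12) = 284.3/17.12 = 16.61 mg/L.
Initial deficit D₀ = C_s − DO₀ = 9.50 − 7.124 = 2.376 mg/L.
t_c = (1/1.136) ln[(1.47/0.334)(1 − 2.376×1.136/(0.334×16.61))] = 0.8803 × ln(2.260) = 0.7176 d.
D_c = (0.334/1.47) × 16.61 × e^(−0.334×0.7176) = 0.2272 × 16.61 × 0.7869 = 2.969 mg/L.
Minimum DO = 9.50 − 2.969 = 6.531 mg/L.

t_c ≈ 0.718 d; minimum DO ≈ 6.53 mg/L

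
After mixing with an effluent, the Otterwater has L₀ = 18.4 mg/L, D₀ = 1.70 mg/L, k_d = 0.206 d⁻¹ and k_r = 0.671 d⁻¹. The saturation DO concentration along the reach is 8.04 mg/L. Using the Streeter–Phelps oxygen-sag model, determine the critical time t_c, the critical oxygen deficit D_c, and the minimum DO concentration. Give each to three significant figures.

With k_r/k_d = 3.257 and 1 − D₀(k_r−k_d)/(k_d L₀) = 0.7914,
t_c = ln(3.257 × 0.7914) / (0.671 − 0.206) = ln(2.578) / 0.4650 = 0.9470/0.4650 = 2.037 d.
D_c = (k_d/k_r) L₀ e^(−k_d t_c) = (0.206/0.671) × 18.4 × e^(−0.206×2.037) = 0.3070 × 18.4 × 0.6574 = 3.713 mg/L.
Minimum DO = C_s − D_c = 8.04 − 3.713 = 4.327 mg/L.

t_c ≈ 2.04 d; D_c ≈ 3.71 mg/L; min DO ≈ 4.33 mg/L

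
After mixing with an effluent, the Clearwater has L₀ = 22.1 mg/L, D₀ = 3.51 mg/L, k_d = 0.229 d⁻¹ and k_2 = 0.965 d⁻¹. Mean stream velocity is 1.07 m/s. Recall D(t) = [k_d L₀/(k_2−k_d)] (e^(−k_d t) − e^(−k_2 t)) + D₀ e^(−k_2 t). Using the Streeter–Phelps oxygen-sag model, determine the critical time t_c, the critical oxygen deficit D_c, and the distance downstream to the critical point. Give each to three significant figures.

t_c ≈ 0.984 d; D_c ≈ 4.19 mg/L; x_c ≈ 91.0 km

With k_2/k_d = 4.214 and 1 − D₀(k_2−k_d)/(k_d L₀) = 0.4895,
t_c = ln(4.214 × 0.4895) / (0.965 − 0.229) = ln(2.063) / 0.7360 = 0.7241/0.7360 = 0.9839 d.
L(t_c) = L₀ e^(−k_d t_c) = 22.1 × 0.7983 = 17.64 mg/L, and at the critical point k_2 D_c = k_d L, so D_c = (0.229/0.965) × 17.64 = 4.187 mg/L.
x_c = v t_c = 1.07 m/s × 0.9839 d × 86400 s/d = 90960 m ≈ 91.0 km.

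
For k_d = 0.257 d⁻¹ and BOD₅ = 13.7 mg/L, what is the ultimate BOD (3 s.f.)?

BOD₅ = L₀(1 − e^(−5k_d)) ⇒ L₀ = BOD₅ / (1 − e^(−5×0.257))
= 13.7 / (1 − 0.2767) = 13.7 / 0.7233 = 18.94 mg/L.

L₀ ≈ 18.9 mg/L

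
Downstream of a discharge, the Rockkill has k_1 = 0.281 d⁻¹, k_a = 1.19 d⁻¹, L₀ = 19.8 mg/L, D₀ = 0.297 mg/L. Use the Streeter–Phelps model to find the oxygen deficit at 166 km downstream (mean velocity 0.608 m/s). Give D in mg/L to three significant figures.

Travel time t = x/v = 166 km / (0.608 m/s) = 166000 m / 0.608 m/s = 273000 s = 3.160 d.
k_1 L₀/(k_a−k_1) = 0.281×19.8/(1.19−0.281) = 5.564/0.9090 = 6.121 mg/L.
e^(−k_1 t) = e^(−0.281×3.160) = 0.4115; e^(−k_a t) = e^(−1.19×3.160) = 0.02327.
D = 6.121 × (0.4115 − 0.02327) + 0.297 × 0.02327 = 2.376 + 0.006912 = 2.383 mg/L.

D ≈ 2.38 mg/L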